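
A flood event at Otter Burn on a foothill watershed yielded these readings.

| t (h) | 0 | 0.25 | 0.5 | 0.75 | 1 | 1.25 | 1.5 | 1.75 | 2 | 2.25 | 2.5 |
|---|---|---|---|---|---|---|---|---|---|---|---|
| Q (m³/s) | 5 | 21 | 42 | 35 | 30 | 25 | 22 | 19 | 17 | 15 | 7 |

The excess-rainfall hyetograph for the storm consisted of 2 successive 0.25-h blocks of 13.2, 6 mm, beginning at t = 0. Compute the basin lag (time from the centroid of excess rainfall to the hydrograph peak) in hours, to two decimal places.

t_L ≈ 0.30 h

Centroid of excess rainfall: t_c = Σ P_i·t̄_i / ΣP_i = 0.2031 h (block centres at 0.125, 0.375 h).
Hydrograph peak occurs at t = 0.5 h, so basin lag t_L = 0.5 − 0.2031 = 0.30 h.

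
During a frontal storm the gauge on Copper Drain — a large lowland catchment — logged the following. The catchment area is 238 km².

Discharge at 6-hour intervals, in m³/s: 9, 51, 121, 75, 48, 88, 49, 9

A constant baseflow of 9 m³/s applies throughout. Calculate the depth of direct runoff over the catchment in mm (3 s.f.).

d ≈ 34.3 mm

Direct runoff: 0.0, 42.0, 112.0, 66.0, 39.0, 79.0, 40.0, 0.0 m³/s; ΣQ_DR = 378.0 m³/s.
V = ΣQ_DR · Δt = 378.0 × 21600 s = 8.165 × 10^6 m³.
Over A = 238 km², depth = V / A = 34.3 mm.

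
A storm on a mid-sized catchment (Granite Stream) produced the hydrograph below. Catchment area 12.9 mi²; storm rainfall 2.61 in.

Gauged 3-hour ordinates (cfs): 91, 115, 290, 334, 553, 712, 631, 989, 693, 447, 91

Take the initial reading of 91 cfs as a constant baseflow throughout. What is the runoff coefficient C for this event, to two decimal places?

C ≈ 0.54

ΣQ_DR = 3945 cfs; V = ΣQ_DR·Δt = 4.261 × 10^7 ft³.
Runoff depth d = V / A = 1.422 in.
C = d / P = 1.422 / 2.61 = 0.54.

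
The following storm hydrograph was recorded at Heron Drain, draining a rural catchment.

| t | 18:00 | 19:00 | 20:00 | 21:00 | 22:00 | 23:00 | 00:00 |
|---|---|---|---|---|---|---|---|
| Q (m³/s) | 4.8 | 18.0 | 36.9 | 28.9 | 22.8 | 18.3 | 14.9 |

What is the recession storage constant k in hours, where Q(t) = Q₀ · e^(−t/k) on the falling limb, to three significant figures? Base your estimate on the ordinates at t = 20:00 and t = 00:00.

On the falling limb, Q drops from 36.9 to 14.9 m³/s between t = 20:00 and t = 00:00 (Δt = 4 h).
k = −Δt / ln(Q₂/Q₁) = −4 / ln(14.9/36.9) = 4.41 h.

k ≈ 4.41 h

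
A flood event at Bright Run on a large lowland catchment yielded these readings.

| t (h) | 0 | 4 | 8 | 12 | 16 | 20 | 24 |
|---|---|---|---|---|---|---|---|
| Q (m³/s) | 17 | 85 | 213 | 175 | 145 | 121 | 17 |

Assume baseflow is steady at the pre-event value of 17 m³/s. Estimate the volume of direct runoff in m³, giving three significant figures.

V ≈ 9.42 × 10^6 m³

Direct-runoff ordinates (Q − Q_b): 0.0, 68.0, 196.0, 158.0, 128.0, 104.0, 0.0 m³/s.
ΣQ_DR = 654.0 m³/s.
With Δt = 4 h = 14400 s, V = ΣQ_DR · Δt = 654.0 × 14400 = 9.42 × 10^6 m³.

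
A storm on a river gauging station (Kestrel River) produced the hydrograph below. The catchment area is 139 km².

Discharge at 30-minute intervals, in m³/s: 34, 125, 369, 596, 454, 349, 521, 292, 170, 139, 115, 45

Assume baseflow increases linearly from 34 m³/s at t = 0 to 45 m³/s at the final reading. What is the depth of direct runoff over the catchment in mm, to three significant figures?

d ≈ 35.4 mm

Direct runoff: 0.00, 90.00, 333.00, 559.00, 416.00, 310.00, 481.00, 251.00, 128.00, 96.00, 71.00, 0.00 m³/s; ΣQ_DR = 2735 m³/s.
V = ΣQ_DR · Δt = 2735 × 1800 s = 4.923 × 10^6 m³.
Over A = 139 km², depth = V / A = 35.4 mm.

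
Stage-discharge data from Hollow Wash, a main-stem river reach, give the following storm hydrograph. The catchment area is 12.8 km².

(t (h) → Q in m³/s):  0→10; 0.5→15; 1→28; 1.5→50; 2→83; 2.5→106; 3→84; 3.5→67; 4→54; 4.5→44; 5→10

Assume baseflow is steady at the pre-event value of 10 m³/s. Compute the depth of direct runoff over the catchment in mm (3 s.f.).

d ≈ 62.0 mm

Direct runoff: 0.0, 5.0, 18.0, 40.0, 73.0, 96.0, 74.0, 57.0, 44.0, 34.0, 0.0 m³/s; ΣQ_DR = 441.0 m³/s.
V = ΣQ_DR · Δt = 441.0 × 1800 s = 7.938 × 10^5 m³.
Over A = 12.8 km², depth = V / A = 62.0 mm.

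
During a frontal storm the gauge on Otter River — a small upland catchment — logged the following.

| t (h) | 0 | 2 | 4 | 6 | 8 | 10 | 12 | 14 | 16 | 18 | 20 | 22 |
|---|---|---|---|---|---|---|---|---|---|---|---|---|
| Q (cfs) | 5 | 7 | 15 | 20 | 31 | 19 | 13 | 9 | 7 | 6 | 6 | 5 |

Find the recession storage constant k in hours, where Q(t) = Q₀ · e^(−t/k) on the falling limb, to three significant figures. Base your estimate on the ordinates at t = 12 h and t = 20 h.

k ≈ 10.3 h

On the falling limb, Q drops from 13 to 6 cfs between t = 12 h and t = 20 h (Δt = 8 h).
k = −Δt / ln(Q₂/Q₁) = −8 / ln(6/13) = 10.3 h.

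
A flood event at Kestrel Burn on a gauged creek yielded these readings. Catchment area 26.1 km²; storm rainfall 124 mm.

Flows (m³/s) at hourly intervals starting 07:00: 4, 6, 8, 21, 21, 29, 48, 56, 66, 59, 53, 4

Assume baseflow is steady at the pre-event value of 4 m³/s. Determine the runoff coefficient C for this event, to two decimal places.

ΣQ_DR = 327.0 m³/s; V = ΣQ_DR·Δt = 1.177 × 10^6 m³.
Runoff depth d = V / A = 45.10 mm.
C = d / P = 45.10 / 124 = 0.36.

C ≈ 0.36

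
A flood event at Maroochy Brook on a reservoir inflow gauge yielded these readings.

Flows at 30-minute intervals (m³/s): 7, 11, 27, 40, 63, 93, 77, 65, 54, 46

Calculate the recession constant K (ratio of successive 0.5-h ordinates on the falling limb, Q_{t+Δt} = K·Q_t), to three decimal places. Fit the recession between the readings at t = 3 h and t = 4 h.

Using the recession-limb readings at t = 3 h and t = 4 h: Q falls from 77 to 54 m³/s over 2 intervals.
K = (Q₂/Q₁)^(1/2) = (54/77)^(1/2) = 0.837.

K ≈ 0.837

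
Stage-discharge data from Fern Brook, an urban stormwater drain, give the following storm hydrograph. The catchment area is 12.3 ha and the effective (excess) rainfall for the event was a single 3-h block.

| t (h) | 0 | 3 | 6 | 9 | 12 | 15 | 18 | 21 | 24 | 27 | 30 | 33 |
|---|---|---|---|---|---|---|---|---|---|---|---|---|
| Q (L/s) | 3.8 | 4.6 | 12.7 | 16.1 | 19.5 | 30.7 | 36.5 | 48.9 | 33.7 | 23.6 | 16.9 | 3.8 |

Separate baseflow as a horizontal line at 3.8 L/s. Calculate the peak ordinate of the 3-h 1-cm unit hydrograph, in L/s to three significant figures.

Direct runoff: 0.0, 0.8, 8.9, 12.3, 15.7, 26.9, 32.7, 45.1, 29.9, 19.8, 13.1, 0.0 L/s; ΣQ_DR = 205.2 L/s, peak = 45.1 L/s.
Runoff depth d = ΣQ_DR·Δt / A = 205.2 × 10800 / (12.3 ha) = 18.02 mm.
The 1-cm UH is the DRH scaled by (10 mm)/d, so U_p = 45.1 × 10/18.02 = 25.0 L/s.

U_p ≈ 25.0 L/s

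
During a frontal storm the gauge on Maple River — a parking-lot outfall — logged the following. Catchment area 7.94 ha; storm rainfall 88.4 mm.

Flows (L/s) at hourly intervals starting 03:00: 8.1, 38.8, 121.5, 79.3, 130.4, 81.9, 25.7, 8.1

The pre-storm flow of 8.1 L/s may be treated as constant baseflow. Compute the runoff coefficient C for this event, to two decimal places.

C ≈ 0.22

ΣQ_DR = 429.0 L/s; V = ΣQ_DR·Δt = 1.544 × 10^6 L.
Runoff depth d = V / A = 19.45 mm.
C = d / P = 19.45 / 88.4 = 0.22.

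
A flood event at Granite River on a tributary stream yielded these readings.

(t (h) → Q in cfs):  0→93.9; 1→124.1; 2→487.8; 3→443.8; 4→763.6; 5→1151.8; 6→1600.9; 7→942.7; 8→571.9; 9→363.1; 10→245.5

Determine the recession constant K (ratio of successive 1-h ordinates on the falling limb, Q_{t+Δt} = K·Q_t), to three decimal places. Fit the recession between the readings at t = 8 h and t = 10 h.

Using the recession-limb readings at t = 8 h and t = 10 h: Q falls from 571.9 to 245.5 cfs over 2 intervals.
K = (Q₂/Q₁)^(1/2) = (245.5/571.9)^(1/2) = 0.655.

K ≈ 0.655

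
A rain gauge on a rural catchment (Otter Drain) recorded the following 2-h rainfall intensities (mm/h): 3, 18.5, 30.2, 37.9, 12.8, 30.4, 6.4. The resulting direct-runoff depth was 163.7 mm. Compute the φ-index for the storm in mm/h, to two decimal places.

Only the 5 blocks with intensity above φ contribute runoff: 18.5, 30.2, 37.9, 12.8, 30.4 mm/h.
Σ(I−φ)·Δt = d  ⇒  (18.5+30.2+37.9+12.8+30.4 − 5φ)·2 = 163.7
φ = (129.8 − 163.7/2) / 5 = 9.59 mm/h.

φ ≈ 9.59 mm/h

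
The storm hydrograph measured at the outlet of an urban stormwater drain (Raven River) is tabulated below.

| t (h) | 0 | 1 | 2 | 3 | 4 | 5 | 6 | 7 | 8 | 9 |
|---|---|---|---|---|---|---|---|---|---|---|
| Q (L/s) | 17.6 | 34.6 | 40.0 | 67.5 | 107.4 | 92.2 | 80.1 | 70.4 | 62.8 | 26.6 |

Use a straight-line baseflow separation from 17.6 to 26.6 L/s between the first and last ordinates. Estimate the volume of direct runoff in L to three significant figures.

V ≈ 1.36 × 10^6 L

Direct-runoff ordinates (Q − Q_b): 0.00, 16.00, 20.40, 46.90, 85.80, 69.60, 56.50, 45.80, 37.20, 0.00 L/s.
ΣQ_DR = 378.2 L/s.
With Δt = 1 h = 3600 s, V = ΣQ_DR · Δt = 378.2 × 3600 = 1.36 × 10^6 L.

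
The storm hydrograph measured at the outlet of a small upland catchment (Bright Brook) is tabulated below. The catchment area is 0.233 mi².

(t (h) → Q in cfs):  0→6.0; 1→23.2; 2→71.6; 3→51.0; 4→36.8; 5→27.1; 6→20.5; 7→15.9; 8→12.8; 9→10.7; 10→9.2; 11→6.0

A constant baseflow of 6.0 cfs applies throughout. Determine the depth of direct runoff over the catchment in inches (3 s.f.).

Direct runoff: 0.0, 17.2, 65.6, 45.0, 30.8, 21.1, 14.5, 9.9, 6.8, 4.7, 3.2, 0.0 cfs; ΣQ_DR = 218.8 cfs.
V = ΣQ_DR · Δt = 218.8 × 3600 s = 7.877 × 10^5 ft³.
Over A = 0.233 mi², depth = V / A = 1.46 in.

d ≈ 1.46 in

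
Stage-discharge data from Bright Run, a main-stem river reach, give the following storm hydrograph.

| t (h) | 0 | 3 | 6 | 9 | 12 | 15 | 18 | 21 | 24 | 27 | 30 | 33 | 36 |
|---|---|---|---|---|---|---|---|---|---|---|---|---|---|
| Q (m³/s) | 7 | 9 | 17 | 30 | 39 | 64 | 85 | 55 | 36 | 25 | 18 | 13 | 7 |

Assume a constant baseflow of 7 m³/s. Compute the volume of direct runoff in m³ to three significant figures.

V ≈ 3.39 × 10^6 m³

Direct-runoff ordinates (Q − Q_b): 0.0, 2.0, 10.0, 23.0, 32.0, 57.0, 78.0, 48.0, 29.0, 18.0, 11.0, 6.0, 0.0 m³/s.
ΣQ_DR = 314.0 m³/s.
With Δt = 3 h = 10800 s, V = ΣQ_DR · Δt = 314.0 × 10800 = 3.39 × 10^6 m³.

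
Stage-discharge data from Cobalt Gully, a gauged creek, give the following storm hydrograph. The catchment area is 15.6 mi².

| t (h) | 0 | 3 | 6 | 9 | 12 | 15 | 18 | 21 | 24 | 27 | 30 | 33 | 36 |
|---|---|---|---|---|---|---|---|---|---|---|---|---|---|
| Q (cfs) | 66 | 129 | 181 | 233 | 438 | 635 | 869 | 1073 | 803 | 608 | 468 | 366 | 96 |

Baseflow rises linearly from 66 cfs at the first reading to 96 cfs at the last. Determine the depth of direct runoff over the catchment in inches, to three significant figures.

d ≈ 1.46 in

Direct runoff: 0.00, 60.50, 110.00, 159.50, 362.00, 556.50, 788.00, 989.50, 717.00, 519.50, 377.00, 272.50, 0.00 cfs; ΣQ_DR = 4912 cfs.
V = ΣQ_DR · Δt = 4912 × 10800 s = 5.305 × 10^7 ft³.
Over A = 15.6 mi², depth = V / A = 1.46 in.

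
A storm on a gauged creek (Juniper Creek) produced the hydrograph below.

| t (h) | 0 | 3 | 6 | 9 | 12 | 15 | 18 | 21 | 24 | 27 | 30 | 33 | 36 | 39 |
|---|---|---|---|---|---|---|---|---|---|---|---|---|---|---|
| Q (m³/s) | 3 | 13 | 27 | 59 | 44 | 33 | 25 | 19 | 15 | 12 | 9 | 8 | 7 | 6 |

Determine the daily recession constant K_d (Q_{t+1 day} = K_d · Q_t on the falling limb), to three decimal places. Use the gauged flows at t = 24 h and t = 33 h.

Between t = 24 h and t = 33 h the flow falls from 15 to 8 m³/s over 3×3 h = 9 h.
Per-interval ratio K = (8/15)^(1/3) = 0.8110; K_d = K^(24/3) = 0.187.

K_d ≈ 0.187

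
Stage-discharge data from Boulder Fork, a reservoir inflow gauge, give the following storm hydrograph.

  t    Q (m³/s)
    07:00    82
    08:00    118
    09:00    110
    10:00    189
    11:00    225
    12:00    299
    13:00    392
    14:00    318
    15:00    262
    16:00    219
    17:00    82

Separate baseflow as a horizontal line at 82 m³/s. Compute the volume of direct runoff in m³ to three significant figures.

V ≈ 5.02 × 10^6 m³

Direct-runoff ordinates (Q − Q_b): 0.0, 36.0, 28.0, 107.0, 143.0, 217.0, 310.0, 236.0, 180.0, 137.0, 0.0 m³/s.
ΣQ_DR = 1394 m³/s.
With Δt = 1 h = 3600 s, V = ΣQ_DR · Δt = 1394 × 3600 = 5.02 × 10^6 m³.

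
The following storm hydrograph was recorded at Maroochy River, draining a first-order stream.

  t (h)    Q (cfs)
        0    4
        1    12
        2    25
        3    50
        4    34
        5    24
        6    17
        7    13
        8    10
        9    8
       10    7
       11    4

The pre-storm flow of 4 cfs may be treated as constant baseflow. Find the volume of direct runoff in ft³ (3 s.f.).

V ≈ 5.76 × 10^5 ft³

Direct-runoff ordinates (Q − Q_b): 0.0, 8.0, 21.0, 46.0, 30.0, 20.0, 13.0, 9.0, 6.0, 4.0, 3.0, 0.0 cfs.
ΣQ_DR = 160.0 cfs.
With Δt = 1 h = 3600 s, V = ΣQ_DR · Δt = 160.0 × 3600 = 5.76 × 10^5 ft³.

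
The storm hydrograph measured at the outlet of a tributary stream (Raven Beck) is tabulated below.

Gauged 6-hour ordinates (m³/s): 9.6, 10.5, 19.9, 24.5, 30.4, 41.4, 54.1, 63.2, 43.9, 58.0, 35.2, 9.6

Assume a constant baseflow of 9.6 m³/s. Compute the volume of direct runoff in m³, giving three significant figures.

V ≈ 6.16 × 10^6 m³

Direct-runoff ordinates (Q − Q_b): 0.0, 0.9, 10.3, 14.9, 20.8, 31.8, 44.5, 53.6, 34.3, 48.4, 25.6, 0.0 m³/s.
ΣQ_DR = 285.1 m³/s.
With Δt = 6 h = 21600 s, V = ΣQ_DR · Δt = 285.1 × 21600 = 6.16 × 10^6 m³.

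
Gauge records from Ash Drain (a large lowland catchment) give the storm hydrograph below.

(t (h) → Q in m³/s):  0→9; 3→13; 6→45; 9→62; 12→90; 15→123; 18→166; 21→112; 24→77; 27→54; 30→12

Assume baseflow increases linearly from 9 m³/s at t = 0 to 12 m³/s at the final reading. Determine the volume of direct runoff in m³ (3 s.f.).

Direct-runoff ordinates (Q − Q_b): 0.00, 3.70, 35.40, 52.10, 79.80, 112.50, 155.20, 100.90, 65.60, 42.30, 0.00 m³/s.
ΣQ_DR = 647.5 m³/s.
With Δt = 3 h = 10800 s, V = ΣQ_DR · Δt = 647.5 × 10800 = 6.99 × 10^6 m³.

V ≈ 6.99 × 10^6 m³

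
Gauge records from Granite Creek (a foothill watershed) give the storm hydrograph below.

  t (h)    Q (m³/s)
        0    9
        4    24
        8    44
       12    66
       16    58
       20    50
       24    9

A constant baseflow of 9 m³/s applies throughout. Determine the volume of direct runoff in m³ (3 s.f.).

V ≈ 2.84 × 10^6 m³

Direct-runoff ordinates (Q − Q_b): 0.0, 15.0, 35.0, 57.0, 49.0, 41.0, 0.0 m³/s.
ΣQ_DR = 197.0 m³/s.
With Δt = 4 h = 14400 s, V = ΣQ_DR · Δt = 197.0 × 14400 = 2.84 × 10^6 m³.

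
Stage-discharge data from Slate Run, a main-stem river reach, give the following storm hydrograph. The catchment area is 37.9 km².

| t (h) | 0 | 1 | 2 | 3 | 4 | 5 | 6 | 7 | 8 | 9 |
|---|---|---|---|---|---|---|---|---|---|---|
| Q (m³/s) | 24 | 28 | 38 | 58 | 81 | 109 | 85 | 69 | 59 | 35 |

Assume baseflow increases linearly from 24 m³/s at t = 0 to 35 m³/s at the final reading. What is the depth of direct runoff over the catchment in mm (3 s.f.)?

d ≈ 27.6 mm

Direct runoff: 0.00, 2.78, 11.56, 30.33, 52.11, 78.89, 53.67, 36.44, 25.22, 0.00 m³/s; ΣQ_DR = 291.0 m³/s.
V = ΣQ_DR · Δt = 291.0 × 3600 s = 1.048 × 10^6 m³.
Over A = 37.9 km², depth = V / A = 27.6 mm.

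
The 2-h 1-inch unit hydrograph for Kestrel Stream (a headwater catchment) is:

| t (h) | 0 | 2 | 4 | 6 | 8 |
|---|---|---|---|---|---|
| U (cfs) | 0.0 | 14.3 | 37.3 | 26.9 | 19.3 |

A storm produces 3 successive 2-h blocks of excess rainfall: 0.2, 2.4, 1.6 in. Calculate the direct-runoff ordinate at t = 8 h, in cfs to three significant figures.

By discrete convolution, Q_j = Σ (P_i / 1 in) · U_{j−i}.
At t = 8 h (j=4): Q = (0.2/1)·19.3 + (2.4/1)·26.9 + (1.6/1)·37.3 = 128 cfs.

Q ≈ 128 cfs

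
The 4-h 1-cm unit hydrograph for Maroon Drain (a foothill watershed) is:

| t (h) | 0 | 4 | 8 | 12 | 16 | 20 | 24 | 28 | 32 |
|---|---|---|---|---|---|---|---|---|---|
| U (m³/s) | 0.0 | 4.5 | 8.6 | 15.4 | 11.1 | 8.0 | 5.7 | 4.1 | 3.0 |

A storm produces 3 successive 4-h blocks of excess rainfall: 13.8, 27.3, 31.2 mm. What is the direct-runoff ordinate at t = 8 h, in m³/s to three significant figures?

By discrete convolution, Q_j = Σ (P_i / 10 mm) · U_{j−i}.
At t = 8 h (j=2): Q = (13.8/10)·8.6 + (27.3/10)·4.5 + (31.2/10)·0.0 = 24.2 m³/s.

Q ≈ 24.2 m³/s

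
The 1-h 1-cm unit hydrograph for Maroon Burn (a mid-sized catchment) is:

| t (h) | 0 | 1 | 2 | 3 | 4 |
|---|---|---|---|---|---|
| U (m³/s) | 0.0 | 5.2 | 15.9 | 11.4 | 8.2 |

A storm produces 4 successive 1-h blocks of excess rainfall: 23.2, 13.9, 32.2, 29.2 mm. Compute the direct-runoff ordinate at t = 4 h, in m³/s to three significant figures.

Q ≈ 101 m³/s

By discrete convolution, Q_j = Σ (P_i / 10 mm) · U_{j−i}.
At t = 4 h (j=4): Q = (23.2/10)·8.2 + (13.9/10)·11.4 + (32.2/10)·15.9 + (29.2/10)·5.2 = 101 m³/s.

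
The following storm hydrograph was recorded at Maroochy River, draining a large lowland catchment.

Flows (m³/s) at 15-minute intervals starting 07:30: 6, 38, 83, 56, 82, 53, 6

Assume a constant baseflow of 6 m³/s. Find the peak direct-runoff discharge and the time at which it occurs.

Subtracting baseflow gives direct-runoff ordinates: 0.0, 32.0, 77.0, 50.0, 76.0, 47.0, 0.0 m³/s.
The maximum is 77.0 m³/s, occurring at the reading for t = 08:00.

Q_p = 77.0 m³/s at t = 08:00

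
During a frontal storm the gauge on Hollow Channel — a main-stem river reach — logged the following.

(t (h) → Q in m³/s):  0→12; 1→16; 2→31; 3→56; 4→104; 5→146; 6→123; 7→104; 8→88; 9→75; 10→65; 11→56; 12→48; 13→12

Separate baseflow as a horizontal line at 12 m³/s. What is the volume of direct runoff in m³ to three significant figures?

V ≈ 2.76 × 10^6 m³

Direct-runoff ordinates (Q − Q_b): 0.0, 4.0, 19.0, 44.0, 92.0, 134.0, 111.0, 92.0, 76.0, 63.0, 53.0, 44.0, 36.0, 0.0 m³/s.
ΣQ_DR = 768.0 m³/s.
With Δt = 1 h = 3600 s, V = ΣQ_DR · Δt = 768.0 × 3600 = 2.76 × 10^6 m³.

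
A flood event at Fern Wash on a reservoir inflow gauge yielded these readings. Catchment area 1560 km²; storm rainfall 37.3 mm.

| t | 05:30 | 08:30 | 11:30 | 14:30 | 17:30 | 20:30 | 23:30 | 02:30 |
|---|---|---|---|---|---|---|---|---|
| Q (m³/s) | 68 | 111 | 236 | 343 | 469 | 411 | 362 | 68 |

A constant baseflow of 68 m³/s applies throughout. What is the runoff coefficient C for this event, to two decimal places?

ΣQ_DR = 1524 m³/s; V = ΣQ_DR·Δt = 1.646 × 10^7 m³.
Runoff depth d = V / A = 10.55 mm.
C = d / P = 10.55 / 37.3 = 0.28.

C ≈ 0.28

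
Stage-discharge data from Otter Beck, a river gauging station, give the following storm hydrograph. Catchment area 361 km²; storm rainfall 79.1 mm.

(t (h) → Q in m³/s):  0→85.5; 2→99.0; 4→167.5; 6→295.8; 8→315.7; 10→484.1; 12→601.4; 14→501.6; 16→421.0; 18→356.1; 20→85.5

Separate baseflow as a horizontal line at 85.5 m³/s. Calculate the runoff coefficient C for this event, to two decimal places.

ΣQ_DR = 2473 m³/s; V = ΣQ_DR·Δt = 1.780 × 10^7 m³.
Runoff depth d = V / A = 49.32 mm.
C = d / P = 49.32 / 79.1 = 0.62.

C ≈ 0.62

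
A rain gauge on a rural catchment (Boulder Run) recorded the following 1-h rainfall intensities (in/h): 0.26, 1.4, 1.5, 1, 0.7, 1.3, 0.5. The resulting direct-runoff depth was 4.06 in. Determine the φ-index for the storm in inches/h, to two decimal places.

Only the 6 blocks with intensity above φ contribute runoff: 1.4, 1.5, 1, 0.7, 1.3, 0.5 in/h.
Σ(I−φ)·Δt = d  ⇒  (1.4+1.5+1+0.7+1.3+0.5 − 6φ)·1 = 4.06
φ = (6.400 − 4.06/1) / 6 = 0.39 in/h.

φ ≈ 0.39 in/h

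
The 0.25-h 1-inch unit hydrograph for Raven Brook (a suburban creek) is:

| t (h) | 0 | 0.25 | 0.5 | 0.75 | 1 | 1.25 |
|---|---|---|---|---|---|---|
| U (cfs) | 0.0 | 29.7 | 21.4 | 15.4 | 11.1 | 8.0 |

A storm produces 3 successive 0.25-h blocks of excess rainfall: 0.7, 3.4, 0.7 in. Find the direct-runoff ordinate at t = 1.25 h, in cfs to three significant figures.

Q ≈ 54.1 cfs

By discrete convolution, Q_j = Σ (P_i / 1 in) · U_{j−i}.
At t = 1.25 h (j=5): Q = (0.7/1)·8.0 + (3.4/1)·11.1 + (0.7/1)·15.4 = 54.1 cfs.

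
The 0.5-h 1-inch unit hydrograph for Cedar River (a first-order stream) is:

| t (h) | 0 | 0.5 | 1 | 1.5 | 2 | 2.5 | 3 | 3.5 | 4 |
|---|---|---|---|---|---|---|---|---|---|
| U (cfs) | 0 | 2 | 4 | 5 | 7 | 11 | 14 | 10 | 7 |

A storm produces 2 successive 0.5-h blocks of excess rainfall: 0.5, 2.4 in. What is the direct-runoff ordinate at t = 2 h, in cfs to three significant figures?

By discrete convolution, Q_j = Σ (P_i / 1 in) · U_{j−i}.
At t = 2 h (j=4): Q = (0.5/1)·7 + (2.4/1)·5 = 15.5 cfs.

Q ≈ 15.5 cfs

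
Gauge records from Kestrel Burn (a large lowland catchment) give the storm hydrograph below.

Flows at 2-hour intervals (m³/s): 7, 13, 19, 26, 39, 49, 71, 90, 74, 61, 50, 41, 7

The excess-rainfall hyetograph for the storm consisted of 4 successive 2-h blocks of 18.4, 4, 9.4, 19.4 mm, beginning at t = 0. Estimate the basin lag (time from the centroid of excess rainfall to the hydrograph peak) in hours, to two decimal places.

t_L ≈ 9.84 h

Centroid of excess rainfall: t_c = Σ P_i·t̄_i / ΣP_i = 4.1641 h (block centres at 1, 3, 5, 7 h).
Hydrograph peak occurs at t = 14 h, so basin lag t_L = 14 − 4.1641 = 9.84 h.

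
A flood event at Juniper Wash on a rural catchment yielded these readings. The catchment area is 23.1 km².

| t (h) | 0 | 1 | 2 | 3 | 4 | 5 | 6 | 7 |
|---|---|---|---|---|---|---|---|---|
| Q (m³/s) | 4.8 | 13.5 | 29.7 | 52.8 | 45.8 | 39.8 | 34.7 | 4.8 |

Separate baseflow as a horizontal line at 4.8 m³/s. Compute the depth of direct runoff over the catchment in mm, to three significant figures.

Direct runoff: 0.0, 8.7, 24.9, 48.0, 41.0, 35.0, 29.9, 0.0 m³/s; ΣQ_DR = 187.5 m³/s.
V = ΣQ_DR · Δt = 187.5 × 3600 s = 6.750 × 10^5 m³.
Over A = 23.1 km², depth = V / A = 29.2 mm.

d ≈ 29.2 mm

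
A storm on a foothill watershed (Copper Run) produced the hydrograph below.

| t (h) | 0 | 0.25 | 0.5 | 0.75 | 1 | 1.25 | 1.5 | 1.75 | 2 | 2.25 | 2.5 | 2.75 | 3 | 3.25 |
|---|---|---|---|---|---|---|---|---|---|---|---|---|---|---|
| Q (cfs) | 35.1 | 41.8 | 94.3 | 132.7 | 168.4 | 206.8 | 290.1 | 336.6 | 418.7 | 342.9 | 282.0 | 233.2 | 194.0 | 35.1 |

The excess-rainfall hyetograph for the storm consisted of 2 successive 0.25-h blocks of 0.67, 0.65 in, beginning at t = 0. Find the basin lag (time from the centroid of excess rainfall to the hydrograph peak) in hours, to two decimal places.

t_L ≈ 1.75 h

Centroid of excess rainfall: t_c = Σ P_i·t̄_i / ΣP_i = 0.2481 h (block centres at 0.125, 0.375 h).
Hydrograph peak occurs at t = 2 h, so basin lag t_L = 2 − 0.2481 = 1.75 h.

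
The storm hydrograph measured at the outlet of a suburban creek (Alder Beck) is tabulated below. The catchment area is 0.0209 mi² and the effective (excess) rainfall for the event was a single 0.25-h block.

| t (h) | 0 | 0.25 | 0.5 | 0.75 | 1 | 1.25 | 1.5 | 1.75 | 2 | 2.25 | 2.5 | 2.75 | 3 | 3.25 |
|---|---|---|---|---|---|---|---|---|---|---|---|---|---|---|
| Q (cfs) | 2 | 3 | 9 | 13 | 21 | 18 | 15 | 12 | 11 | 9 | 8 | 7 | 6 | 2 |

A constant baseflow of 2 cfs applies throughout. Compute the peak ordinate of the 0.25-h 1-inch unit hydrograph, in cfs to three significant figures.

U_p ≈ 9.49 cfs

Direct runoff: 0.0, 1.0, 7.0, 11.0, 19.0, 16.0, 13.0, 10.0, 9.0, 7.0, 6.0, 5.0, 4.0, 0.0 cfs; ΣQ_DR = 108.0 cfs, peak = 19.0 cfs.
Runoff depth d = ΣQ_DR·Δt / A = 108.0 × 900 / (0.0209 mi²) = 2.002 in.
The 1-inch UH is the DRH scaled by (1 in)/d, so U_p = 19.0 × 1/2.002 = 9.49 cfs.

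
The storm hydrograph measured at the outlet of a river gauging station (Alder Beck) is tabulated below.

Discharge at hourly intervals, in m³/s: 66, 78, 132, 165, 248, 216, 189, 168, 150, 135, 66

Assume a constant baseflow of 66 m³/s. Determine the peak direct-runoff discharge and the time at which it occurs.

Q_p = 182.0 m³/s at t = 4 h

Subtracting baseflow gives direct-runoff ordinates: 0.0, 12.0, 66.0, 99.0, 182.0, 150.0, 123.0, 102.0, 84.0, 69.0, 0.0 m³/s.
The maximum is 182.0 m³/s, occurring at the reading for t = 4 h.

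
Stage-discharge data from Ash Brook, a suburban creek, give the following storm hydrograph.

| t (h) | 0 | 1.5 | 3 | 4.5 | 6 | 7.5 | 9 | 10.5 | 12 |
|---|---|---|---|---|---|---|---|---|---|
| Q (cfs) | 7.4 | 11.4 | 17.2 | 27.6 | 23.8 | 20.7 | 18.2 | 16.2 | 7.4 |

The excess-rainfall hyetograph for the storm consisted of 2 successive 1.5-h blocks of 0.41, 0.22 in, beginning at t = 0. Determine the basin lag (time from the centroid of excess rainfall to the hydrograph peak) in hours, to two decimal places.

Centroid of excess rainfall: t_c = Σ P_i·t̄_i / ΣP_i = 1.2738 h (block centres at 0.75, 2.25 h).
Hydrograph peak occurs at t = 4.5 h, so basin lag t_L = 4.5 − 1.2738 = 3.23 h.

t_L ≈ 3.23 h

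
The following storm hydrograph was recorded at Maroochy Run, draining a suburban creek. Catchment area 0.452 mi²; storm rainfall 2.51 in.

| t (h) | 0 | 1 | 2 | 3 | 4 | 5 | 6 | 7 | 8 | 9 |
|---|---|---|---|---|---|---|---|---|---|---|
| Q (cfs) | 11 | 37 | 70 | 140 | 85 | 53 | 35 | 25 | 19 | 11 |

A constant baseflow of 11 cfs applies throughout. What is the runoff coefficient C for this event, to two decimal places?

ΣQ_DR = 376.0 cfs; V = ΣQ_DR·Δt = 1.354 × 10^6 ft³.
Runoff depth d = V / A = 1.289 in.
C = d / P = 1.289 / 2.51 = 0.51.

C ≈ 0.51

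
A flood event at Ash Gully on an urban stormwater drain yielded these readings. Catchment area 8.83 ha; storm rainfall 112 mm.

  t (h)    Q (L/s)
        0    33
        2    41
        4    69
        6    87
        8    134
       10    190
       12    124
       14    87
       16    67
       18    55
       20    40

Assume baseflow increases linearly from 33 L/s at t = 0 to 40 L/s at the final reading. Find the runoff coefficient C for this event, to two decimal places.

ΣQ_DR = 525.5 L/s; V = ΣQ_DR·Δt = 3.784 × 10^6 L.
Runoff depth d = V / A = 42.85 mm.
C = d / P = 42.85 / 112 = 0.38.

C ≈ 0.38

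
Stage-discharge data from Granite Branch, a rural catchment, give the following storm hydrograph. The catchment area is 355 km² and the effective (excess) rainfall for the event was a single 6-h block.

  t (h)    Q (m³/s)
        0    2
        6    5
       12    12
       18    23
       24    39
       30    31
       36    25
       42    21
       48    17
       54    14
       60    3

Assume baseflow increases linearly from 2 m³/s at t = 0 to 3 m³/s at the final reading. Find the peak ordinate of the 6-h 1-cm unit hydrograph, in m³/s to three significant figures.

U_p ≈ 36.6 m³/s

Direct runoff: 0.00, 2.90, 9.80, 20.70, 36.60, 28.50, 22.40, 18.30, 14.20, 11.10, 0.00 m³/s; ΣQ_DR = 164.5 m³/s, peak = 36.60 m³/s.
Runoff depth d = ΣQ_DR·Δt / A = 164.5 × 21600 / (355 km²) = 10.01 mm.
The 1-cm UH is the DRH scaled by (10 mm)/d, so U_p = 36.60 × 10/10.01 = 36.6 m³/s.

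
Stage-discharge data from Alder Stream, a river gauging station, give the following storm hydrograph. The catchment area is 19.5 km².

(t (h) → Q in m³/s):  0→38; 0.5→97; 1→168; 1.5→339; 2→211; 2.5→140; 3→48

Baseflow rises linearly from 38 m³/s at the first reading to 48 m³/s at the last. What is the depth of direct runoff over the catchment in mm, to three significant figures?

d ≈ 68.3 mm

Direct runoff: 0.00, 57.33, 126.67, 296.00, 166.33, 93.67, 0.00 m³/s; ΣQ_DR = 740.0 m³/s.
V = ΣQ_DR · Δt = 740.0 × 1800 s = 1.332 × 10^6 m³.
Over A = 19.5 km², depth = V / A = 68.3 mm.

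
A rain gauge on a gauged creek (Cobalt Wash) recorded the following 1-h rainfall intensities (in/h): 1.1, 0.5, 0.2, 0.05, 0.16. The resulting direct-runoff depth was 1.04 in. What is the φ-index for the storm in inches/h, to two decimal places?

φ ≈ 0.28 in/h

Only the 2 blocks with intensity above φ contribute runoff: 1.1, 0.5 in/h.
Σ(I−φ)·Δt = d  ⇒  (1.1+0.5 − 2φ)·1 = 1.04
φ = (1.600 − 1.04/1) / 2 = 0.28 in/h.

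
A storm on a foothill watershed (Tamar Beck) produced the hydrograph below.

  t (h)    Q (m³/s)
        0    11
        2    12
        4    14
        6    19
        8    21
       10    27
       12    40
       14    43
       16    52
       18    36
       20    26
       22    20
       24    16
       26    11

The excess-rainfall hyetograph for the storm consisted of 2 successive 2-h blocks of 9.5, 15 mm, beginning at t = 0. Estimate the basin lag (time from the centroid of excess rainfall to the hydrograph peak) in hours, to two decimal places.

Centroid of excess rainfall: t_c = Σ P_i·t̄_i / ΣP_i = 2.2245 h (block centres at 1, 3 h).
Hydrograph peak occurs at t = 16 h, so basin lag t_L = 16 − 2.2245 = 13.78 h.

t_L ≈ 13.78 h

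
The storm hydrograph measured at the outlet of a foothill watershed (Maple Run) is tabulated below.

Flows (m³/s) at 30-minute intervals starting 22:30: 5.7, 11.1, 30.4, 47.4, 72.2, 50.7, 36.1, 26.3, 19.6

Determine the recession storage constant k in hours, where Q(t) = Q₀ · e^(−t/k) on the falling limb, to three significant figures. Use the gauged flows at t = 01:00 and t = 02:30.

k ≈ 1.58 h

On the falling limb, Q drops from 50.7 to 19.6 m³/s between t = 01:00 and t = 02:30 (Δt = 1.5 h).
k = −Δt / ln(Q₂/Q₁) = −1.5 / ln(19.6/50.7) = 1.58 h.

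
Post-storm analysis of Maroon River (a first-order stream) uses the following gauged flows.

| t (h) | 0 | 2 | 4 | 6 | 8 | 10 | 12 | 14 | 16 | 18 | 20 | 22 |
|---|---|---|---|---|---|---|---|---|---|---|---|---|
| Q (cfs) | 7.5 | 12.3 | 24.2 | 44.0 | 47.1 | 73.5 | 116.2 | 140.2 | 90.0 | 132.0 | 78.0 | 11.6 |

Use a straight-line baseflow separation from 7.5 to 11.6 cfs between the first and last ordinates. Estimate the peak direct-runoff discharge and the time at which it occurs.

Subtracting baseflow gives direct-runoff ordinates: 0.00, 4.43, 15.95, 35.38, 38.11, 64.14, 106.46, 130.09, 79.52, 121.15, 66.77, 0.00 cfs.
The maximum is 130.09 cfs, occurring at the reading for t = 14 h.

Q_p = 130.09 cfs at t = 14 h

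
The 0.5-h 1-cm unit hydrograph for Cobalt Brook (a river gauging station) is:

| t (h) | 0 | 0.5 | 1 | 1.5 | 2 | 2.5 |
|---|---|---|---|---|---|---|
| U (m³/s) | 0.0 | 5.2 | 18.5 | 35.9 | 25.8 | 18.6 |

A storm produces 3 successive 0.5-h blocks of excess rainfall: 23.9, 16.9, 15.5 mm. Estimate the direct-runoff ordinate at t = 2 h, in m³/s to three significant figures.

By discrete convolution, Q_j = Σ (P_i / 10 mm) · U_{j−i}.
At t = 2 h (j=4): Q = (23.9/10)·25.8 + (16.9/10)·35.9 + (15.5/10)·18.5 = 151 m³/s.

Q ≈ 151 m³/s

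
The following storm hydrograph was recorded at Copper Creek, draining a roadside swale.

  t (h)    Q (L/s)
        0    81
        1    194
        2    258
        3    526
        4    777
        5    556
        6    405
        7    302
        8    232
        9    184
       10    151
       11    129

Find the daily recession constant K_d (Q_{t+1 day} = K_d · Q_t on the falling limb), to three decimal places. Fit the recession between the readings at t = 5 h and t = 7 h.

Between t = 5 h and t = 7 h the flow falls from 556 to 302 L/s over 2×1 h = 2 h.
Per-interval ratio K = (302/556)^(1/2) = 0.7370; K_d = K^(24/1) = 0.001.

K_d ≈ 0.001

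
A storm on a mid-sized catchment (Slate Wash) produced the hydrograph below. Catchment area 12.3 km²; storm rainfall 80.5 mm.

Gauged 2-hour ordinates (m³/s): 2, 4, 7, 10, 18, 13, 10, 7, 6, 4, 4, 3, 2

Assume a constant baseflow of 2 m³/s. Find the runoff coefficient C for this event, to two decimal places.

ΣQ_DR = 64.00 m³/s; V = ΣQ_DR·Δt = 4.608 × 10^5 m³.
Runoff depth d = V / A = 37.46 mm.
C = d / P = 37.46 / 80.5 = 0.47.

C ≈ 0.47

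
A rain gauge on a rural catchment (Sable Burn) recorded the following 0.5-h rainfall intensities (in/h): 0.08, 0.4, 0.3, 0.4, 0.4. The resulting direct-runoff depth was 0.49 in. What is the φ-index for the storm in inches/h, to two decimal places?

Only the 4 blocks with intensity above φ contribute runoff: 0.4, 0.3, 0.4, 0.4 in/h.
Σ(I−φ)·Δt = d  ⇒  (0.4+0.3+0.4+0.4 − 4φ)·0.5 = 0.49
φ = (1.500 − 0.49/0.5) / 4 = 0.13 in/h.

φ ≈ 0.13 in/h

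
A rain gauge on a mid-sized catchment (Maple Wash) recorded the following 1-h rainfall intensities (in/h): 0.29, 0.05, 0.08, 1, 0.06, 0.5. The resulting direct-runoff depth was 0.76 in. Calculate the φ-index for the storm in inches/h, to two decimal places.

Only the 2 blocks with intensity above φ contribute runoff: 1, 0.5 in/h.
Σ(I−φ)·Δt = d  ⇒  (1+0.5 − 2φ)·1 = 0.76
φ = (1.500 − 0.76/1) / 2 = 0.37 in/h.

φ ≈ 0.37 in/h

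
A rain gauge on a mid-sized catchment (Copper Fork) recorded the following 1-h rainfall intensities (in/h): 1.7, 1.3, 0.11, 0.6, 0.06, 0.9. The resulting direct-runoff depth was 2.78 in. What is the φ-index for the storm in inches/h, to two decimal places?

Only the 4 blocks with intensity above φ contribute runoff: 1.7, 1.3, 0.6, 0.9 in/h.
Σ(I−φ)·Δt = d  ⇒  (1.7+1.3+0.6+0.9 − 4φ)·1 = 2.78
φ = (4.500 − 2.78/1) / 4 = 0.43 in/h.

φ ≈ 0.43 in/h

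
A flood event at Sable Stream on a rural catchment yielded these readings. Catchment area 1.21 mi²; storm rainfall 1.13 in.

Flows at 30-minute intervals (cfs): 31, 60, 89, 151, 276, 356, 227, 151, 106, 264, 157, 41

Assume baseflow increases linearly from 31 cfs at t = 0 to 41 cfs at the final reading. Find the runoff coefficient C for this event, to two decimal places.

C ≈ 0.84

ΣQ_DR = 1477 cfs; V = ΣQ_DR·Δt = 2.659 × 10^6 ft³.
Runoff depth d = V / A = 0.9458 in.
C = d / P = 0.9458 / 1.13 = 0.84.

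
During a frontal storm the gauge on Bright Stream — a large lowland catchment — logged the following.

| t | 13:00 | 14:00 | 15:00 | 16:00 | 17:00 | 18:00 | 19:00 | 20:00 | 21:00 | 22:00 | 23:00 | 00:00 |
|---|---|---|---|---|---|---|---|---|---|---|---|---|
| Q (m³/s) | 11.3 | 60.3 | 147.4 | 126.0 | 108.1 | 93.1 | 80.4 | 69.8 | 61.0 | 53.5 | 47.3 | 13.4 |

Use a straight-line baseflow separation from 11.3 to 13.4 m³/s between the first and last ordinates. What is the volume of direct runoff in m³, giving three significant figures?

V ≈ 2.60 × 10^6 m³

Direct-runoff ordinates (Q − Q_b): 0.00, 48.81, 135.72, 114.13, 96.04, 80.85, 67.95, 57.16, 48.17, 40.48, 34.09, 0.00 m³/s.
ΣQ_DR = 723.4 m³/s.
With Δt = 1 h = 3600 s, V = ΣQ_DR · Δt = 723.4 × 3600 = 2.60 × 10^6 m³.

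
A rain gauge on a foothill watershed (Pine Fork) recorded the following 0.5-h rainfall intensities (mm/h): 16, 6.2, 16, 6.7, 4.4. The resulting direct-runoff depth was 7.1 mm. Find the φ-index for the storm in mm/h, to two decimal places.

φ ≈ 8.90 mm/h

Only the 2 blocks with intensity above φ contribute runoff: 16, 16 mm/h.
Σ(I−φ)·Δt = d  ⇒  (16+16 − 2φ)·0.5 = 7.1
φ = (32.00 − 7.1/0.5) / 2 = 8.90 mm/h.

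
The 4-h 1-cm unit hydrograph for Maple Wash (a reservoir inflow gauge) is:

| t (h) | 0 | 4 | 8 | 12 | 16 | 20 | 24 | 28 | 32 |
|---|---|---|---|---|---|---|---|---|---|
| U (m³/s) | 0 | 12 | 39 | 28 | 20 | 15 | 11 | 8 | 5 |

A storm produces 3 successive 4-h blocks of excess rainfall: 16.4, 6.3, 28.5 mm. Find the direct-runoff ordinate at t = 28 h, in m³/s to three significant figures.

By discrete convolution, Q_j = Σ (P_i / 10 mm) · U_{j−i}.
At t = 28 h (j=7): Q = (16.4/10)·8 + (6.3/10)·11 + (28.5/10)·15 = 62.8 m³/s.

Q ≈ 62.8 m³/s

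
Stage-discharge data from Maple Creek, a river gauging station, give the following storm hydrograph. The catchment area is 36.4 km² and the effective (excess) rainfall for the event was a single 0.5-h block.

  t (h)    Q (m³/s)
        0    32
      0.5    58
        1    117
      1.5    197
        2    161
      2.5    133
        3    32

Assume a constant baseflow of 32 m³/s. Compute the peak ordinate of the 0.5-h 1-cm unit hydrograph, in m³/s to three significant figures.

U_p ≈ 65.9 m³/s

Direct runoff: 0.0, 26.0, 85.0, 165.0, 129.0, 101.0, 0.0 m³/s; ΣQ_DR = 506.0 m³/s, peak = 165.0 m³/s.
Runoff depth d = ΣQ_DR·Δt / A = 506.0 × 1800 / (36.4 km²) = 25.02 mm.
The 1-cm UH is the DRH scaled by (10 mm)/d, so U_p = 165.0 × 10/25.02 = 65.9 m³/s.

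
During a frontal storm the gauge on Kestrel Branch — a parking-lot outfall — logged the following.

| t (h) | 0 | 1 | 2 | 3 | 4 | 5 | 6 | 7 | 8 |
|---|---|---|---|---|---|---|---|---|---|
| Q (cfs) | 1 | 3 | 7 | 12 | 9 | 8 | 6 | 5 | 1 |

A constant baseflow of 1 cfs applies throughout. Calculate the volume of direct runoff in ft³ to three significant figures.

V ≈ 1.55 × 10^5 ft³

Direct-runoff ordinates (Q − Q_b): 0.0, 2.0, 6.0, 11.0, 8.0, 7.0, 5.0, 4.0, 0.0 cfs.
ΣQ_DR = 43.00 cfs.
With Δt = 1 h = 3600 s, V = ΣQ_DR · Δt = 43.00 × 3600 = 1.55 × 10^5 ft³.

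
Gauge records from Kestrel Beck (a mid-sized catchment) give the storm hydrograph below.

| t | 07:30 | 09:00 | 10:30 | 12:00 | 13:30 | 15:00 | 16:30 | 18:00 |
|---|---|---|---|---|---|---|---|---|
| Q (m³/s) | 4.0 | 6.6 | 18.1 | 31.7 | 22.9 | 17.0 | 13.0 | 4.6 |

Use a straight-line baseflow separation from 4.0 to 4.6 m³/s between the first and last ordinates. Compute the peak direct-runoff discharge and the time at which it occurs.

Q_p = 27.44 m³/s at t = 12:00

Subtracting baseflow gives direct-runoff ordinates: 0.00, 2.51, 13.93, 27.44, 18.56, 12.57, 8.49, 0.00 m³/s.
The maximum is 27.44 m³/s, occurring at the reading for t = 12:00.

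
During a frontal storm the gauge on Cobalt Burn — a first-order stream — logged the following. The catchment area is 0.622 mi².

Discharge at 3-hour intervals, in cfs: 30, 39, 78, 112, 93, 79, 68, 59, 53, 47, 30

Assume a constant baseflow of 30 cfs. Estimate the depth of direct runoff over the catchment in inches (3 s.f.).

Direct runoff: 0.0, 9.0, 48.0, 82.0, 63.0, 49.0, 38.0, 29.0, 23.0, 17.0, 0.0 cfs; ΣQ_DR = 358.0 cfs.
V = ΣQ_DR · Δt = 358.0 × 10800 s = 3.866 × 10^6 ft³.
Over A = 0.622 mi², depth = V / A = 2.68 in.

d ≈ 2.68 in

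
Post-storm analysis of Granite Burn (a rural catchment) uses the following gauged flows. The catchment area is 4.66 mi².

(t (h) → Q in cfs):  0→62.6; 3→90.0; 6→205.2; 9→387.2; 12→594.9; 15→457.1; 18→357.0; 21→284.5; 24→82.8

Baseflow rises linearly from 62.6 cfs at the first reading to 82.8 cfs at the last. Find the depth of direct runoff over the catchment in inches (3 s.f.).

d ≈ 1.86 in

Direct runoff: 0.00, 24.88, 137.55, 317.02, 522.20, 381.88, 279.25, 204.22, 0.00 cfs; ΣQ_DR = 1867 cfs.
V = ΣQ_DR · Δt = 1867 × 10800 s = 2.016 × 10^7 ft³.
Over A = 4.66 mi², depth = V / A = 1.86 in.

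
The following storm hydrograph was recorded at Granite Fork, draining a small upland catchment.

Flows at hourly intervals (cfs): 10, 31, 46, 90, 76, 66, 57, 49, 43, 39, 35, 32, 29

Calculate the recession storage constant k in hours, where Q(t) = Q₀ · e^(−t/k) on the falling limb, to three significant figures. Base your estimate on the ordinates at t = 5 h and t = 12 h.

On the falling limb, Q drops from 66 to 29 cfs between t = 5 h and t = 12 h (Δt = 7 h).
k = −Δt / ln(Q₂/Q₁) = −7 / ln(29/66) = 8.51 h.

k ≈ 8.51 h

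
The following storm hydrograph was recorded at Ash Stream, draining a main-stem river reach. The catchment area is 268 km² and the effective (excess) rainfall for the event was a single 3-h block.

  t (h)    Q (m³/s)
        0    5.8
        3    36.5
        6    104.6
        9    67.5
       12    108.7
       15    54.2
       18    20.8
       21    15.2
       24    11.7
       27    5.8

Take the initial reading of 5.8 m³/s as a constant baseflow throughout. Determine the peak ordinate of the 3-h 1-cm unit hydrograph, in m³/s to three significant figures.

U_p ≈ 68.5 m³/s

Direct runoff: 0.0, 30.7, 98.8, 61.7, 102.9, 48.4, 15.0, 9.4, 5.9, 0.0 m³/s; ΣQ_DR = 372.8 m³/s, peak = 102.9 m³/s.
Runoff depth d = ΣQ_DR·Δt / A = 372.8 × 10800 / (268 km²) = 15.02 mm.
The 1-cm UH is the DRH scaled by (10 mm)/d, so U_p = 102.9 × 10/15.02 = 68.5 m³/s.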